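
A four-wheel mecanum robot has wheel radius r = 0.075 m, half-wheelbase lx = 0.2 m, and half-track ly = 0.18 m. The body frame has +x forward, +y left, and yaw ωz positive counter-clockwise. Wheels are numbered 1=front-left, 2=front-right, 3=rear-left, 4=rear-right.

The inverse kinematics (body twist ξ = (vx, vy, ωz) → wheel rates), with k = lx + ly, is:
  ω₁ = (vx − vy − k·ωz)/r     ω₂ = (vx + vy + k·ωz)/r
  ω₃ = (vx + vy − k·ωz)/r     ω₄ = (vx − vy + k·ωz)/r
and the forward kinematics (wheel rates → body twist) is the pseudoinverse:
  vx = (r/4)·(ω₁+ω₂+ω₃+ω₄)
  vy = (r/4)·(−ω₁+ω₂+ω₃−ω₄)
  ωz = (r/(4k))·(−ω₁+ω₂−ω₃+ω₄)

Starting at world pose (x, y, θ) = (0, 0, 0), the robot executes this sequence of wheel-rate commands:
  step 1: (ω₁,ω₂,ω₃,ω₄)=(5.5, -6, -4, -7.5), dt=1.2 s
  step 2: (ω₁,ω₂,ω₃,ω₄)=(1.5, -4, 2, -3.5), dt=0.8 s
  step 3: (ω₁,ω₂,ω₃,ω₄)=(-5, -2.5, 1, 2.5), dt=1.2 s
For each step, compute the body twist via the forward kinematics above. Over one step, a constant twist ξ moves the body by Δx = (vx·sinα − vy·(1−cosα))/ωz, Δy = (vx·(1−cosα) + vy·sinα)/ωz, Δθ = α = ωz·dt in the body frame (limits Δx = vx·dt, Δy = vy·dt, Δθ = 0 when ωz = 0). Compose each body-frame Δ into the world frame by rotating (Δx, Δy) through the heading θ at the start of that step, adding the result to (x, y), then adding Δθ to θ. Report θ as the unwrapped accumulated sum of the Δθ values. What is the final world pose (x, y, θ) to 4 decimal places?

(-0.3487, 0.1000, -1.0855)

step 1: ξ=(vx,vy,ωz)=(-0.2250, -0.1500, -0.7401), dt=1.2 → body Δ=(-0.3107, -0.0450, -0.8882) → world pose (-0.3107, -0.0450, -0.8882)
step 2: ξ=(vx,vy,ωz)=(-0.0750, 0.0000, -0.5428), dt=0.8 → body Δ=(-0.0581, 0.0128, -0.4342) → world pose (-0.3374, 0.0082, -1.3224)
step 3: ξ=(vx,vy,ωz)=(-0.0750, 0.0187, 0.1974), dt=1.2 → body Δ=(-0.0918, 0.0117, 0.2368) → world pose (-0.3487, 0.1000, -1.0855)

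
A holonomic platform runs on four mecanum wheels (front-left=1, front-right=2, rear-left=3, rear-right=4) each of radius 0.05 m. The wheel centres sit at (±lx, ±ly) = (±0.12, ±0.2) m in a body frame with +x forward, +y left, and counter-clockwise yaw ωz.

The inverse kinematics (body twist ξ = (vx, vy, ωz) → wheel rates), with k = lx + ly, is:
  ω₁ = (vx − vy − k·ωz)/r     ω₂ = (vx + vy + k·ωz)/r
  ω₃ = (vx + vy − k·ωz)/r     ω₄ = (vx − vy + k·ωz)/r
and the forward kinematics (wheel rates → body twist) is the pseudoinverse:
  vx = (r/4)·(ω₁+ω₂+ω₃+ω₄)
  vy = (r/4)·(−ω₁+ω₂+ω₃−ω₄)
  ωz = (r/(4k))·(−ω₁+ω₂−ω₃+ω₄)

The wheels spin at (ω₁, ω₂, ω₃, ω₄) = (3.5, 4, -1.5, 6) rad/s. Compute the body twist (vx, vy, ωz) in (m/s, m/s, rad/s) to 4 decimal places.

(0.1500, -0.0875, 0.3125)

k = lx + ly = 0.12 + 0.2 = 0.3200
ω₁+ω₂+ω₃+ω₄ = 12.0000  →  vx = (0.05/4)·12.0000 = 0.1500
−ω₁+ω₂+ω₃−ω₄ = -7.0000  →  vy = (0.05/4)·-7.0000 = -0.0875
−ω₁+ω₂−ω₃+ω₄ = 8.0000  →  ωz = (0.05/1.2800)·8.0000 = 0.3125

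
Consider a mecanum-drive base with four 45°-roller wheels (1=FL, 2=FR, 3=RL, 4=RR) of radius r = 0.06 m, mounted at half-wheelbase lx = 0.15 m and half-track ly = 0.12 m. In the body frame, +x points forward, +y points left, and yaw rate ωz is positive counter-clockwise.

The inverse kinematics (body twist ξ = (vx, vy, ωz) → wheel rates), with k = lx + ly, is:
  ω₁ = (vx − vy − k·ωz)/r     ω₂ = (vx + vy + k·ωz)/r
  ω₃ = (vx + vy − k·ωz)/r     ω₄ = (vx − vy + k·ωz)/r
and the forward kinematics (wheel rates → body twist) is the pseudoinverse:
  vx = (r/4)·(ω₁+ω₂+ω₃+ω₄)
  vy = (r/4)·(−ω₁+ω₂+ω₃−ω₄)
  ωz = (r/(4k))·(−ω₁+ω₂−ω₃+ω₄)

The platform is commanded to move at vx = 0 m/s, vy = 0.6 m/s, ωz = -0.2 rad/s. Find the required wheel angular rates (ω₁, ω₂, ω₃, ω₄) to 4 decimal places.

k = lx + ly = 0.15 + 0.12 = 0.2700;  k·ωz = 0.2700·-0.2 = -0.0540
ω₁ (FL) = (vx − vy − k·ωz)/r = -0.5460/0.06 = -9.1000
ω₂ (FR) = (vx + vy + k·ωz)/r = 0.5460/0.06 = 9.1000
ω₃ (RL) = (vx + vy − k·ωz)/r = 0.6540/0.06 = 10.9000
ω₄ (RR) = (vx − vy + k·ωz)/r = -0.6540/0.06 = -10.9000

(-9.1000, 9.1000, 10.9000, -10.9000)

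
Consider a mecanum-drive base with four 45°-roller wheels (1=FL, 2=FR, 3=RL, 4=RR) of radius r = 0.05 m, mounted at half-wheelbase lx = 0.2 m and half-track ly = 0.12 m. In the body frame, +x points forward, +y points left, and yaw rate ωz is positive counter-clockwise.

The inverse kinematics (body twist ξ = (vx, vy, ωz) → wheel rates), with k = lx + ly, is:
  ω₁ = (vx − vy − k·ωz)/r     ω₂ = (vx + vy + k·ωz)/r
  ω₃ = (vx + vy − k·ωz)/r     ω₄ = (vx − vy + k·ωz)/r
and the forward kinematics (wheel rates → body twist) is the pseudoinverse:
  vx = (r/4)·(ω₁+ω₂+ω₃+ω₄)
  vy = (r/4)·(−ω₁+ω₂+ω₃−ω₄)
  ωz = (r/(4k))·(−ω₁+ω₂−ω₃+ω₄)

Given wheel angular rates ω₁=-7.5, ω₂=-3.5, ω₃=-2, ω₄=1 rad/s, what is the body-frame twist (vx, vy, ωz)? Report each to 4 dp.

(-0.1500, 0.0125, 0.2734)

k = lx + ly = 0.2 + 0.12 = 0.3200
ω₁+ω₂+ω₃+ω₄ = -12.0000  →  vx = (0.05/4)·-12.0000 = -0.1500
−ω₁+ω₂+ω₃−ω₄ = 1.0000  →  vy = (0.05/4)·1.0000 = 0.0125
−ω₁+ω₂−ω₃+ω₄ = 7.0000  →  ωz = (0.05/1.2800)·7.0000 = 0.2734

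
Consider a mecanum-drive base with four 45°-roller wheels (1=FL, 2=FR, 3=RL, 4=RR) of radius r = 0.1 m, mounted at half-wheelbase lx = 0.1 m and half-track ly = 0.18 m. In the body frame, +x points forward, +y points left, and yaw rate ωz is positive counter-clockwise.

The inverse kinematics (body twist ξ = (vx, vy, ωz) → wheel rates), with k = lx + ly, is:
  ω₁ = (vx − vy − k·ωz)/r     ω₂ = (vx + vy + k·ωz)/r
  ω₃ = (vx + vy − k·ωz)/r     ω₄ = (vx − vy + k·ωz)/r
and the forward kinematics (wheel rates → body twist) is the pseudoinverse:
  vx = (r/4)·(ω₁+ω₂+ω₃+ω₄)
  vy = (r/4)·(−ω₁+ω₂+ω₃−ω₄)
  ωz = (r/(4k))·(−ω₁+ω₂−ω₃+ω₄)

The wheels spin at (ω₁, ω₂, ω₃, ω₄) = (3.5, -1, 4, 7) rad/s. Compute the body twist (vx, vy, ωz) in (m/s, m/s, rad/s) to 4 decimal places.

(0.3375, -0.1875, -0.1339)

k = lx + ly = 0.1 + 0.18 = 0.2800
ω₁+ω₂+ω₃+ω₄ = 13.5000  →  vx = (0.1/4)·13.5000 = 0.3375
−ω₁+ω₂+ω₃−ω₄ = -7.5000  →  vy = (0.1/4)·-7.5000 = -0.1875
−ω₁+ω₂−ω₃+ω₄ = -1.5000  →  ωz = (0.1/1.1200)·-1.5000 = -0.1339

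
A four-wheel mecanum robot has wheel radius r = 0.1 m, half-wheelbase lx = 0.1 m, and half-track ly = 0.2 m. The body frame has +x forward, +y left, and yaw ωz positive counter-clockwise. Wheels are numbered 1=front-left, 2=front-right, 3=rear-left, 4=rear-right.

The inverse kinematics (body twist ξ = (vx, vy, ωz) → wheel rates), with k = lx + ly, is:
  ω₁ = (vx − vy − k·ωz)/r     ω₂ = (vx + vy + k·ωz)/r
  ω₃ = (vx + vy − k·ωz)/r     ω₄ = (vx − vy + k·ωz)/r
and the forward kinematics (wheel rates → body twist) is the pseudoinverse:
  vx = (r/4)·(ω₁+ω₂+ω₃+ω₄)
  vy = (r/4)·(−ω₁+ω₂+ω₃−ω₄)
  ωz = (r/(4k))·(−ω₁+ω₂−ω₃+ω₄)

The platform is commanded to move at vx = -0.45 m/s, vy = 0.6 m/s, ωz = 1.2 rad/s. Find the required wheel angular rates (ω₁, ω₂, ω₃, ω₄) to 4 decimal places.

(-14.1000, 5.1000, -2.1000, -6.9000)

k = lx + ly = 0.1 + 0.2 = 0.3000;  k·ωz = 0.3000·1.2 = 0.3600
ω₁ (FL) = (vx − vy − k·ωz)/r = -1.4100/0.1 = -14.1000
ω₂ (FR) = (vx + vy + k·ωz)/r = 0.5100/0.1 = 5.1000
ω₃ (RL) = (vx + vy − k·ωz)/r = -0.2100/0.1 = -2.1000
ω₄ (RR) = (vx − vy + k·ωz)/r = -0.6900/0.1 = -6.9000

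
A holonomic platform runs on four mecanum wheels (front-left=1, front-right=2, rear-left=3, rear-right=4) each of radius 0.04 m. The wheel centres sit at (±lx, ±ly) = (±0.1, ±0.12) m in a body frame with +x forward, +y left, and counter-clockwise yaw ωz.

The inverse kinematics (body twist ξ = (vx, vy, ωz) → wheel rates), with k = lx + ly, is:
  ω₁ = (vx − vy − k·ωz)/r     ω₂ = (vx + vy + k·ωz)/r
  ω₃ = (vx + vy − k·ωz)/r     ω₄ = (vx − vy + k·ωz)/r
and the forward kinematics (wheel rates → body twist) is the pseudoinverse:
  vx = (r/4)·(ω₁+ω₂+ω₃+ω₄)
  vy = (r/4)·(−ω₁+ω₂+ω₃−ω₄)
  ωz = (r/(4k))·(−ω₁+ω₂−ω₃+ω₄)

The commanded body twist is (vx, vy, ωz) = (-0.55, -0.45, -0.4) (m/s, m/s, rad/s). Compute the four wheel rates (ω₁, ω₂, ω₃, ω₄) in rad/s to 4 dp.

k = lx + ly = 0.1 + 0.12 = 0.2200;  k·ωz = 0.2200·-0.4 = -0.0880
ω₁ (FL) = (vx − vy − k·ωz)/r = -0.0120/0.04 = -0.3000
ω₂ (FR) = (vx + vy + k·ωz)/r = -1.0880/0.04 = -27.2000
ω₃ (RL) = (vx + vy − k·ωz)/r = -0.9120/0.04 = -22.8000
ω₄ (RR) = (vx − vy + k·ωz)/r = -0.1880/0.04 = -4.7000

(-0.3000, -27.2000, -22.8000, -4.7000)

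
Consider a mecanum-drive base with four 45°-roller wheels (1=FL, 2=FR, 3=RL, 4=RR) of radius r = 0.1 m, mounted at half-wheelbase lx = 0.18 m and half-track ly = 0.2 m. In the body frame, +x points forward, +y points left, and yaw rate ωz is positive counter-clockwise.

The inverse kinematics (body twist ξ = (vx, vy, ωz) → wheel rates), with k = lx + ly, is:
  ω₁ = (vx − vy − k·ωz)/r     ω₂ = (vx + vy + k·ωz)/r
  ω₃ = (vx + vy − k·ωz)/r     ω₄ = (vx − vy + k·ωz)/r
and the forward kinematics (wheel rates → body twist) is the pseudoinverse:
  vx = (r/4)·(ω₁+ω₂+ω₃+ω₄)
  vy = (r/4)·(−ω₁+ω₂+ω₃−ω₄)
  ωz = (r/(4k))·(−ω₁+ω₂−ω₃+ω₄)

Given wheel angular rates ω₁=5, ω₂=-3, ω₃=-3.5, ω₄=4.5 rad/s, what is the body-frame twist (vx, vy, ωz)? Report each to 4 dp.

(0.0750, -0.4000, 0.0000)

k = lx + ly = 0.18 + 0.2 = 0.3800
ω₁+ω₂+ω₃+ω₄ = 3.0000  →  vx = (0.1/4)·3.0000 = 0.0750
−ω₁+ω₂+ω₃−ω₄ = -16.0000  →  vy = (0.1/4)·-16.0000 = -0.4000
−ω₁+ω₂−ω₃+ω₄ = 0.0000  →  ωz = (0.1/1.5200)·0.0000 = 0.0000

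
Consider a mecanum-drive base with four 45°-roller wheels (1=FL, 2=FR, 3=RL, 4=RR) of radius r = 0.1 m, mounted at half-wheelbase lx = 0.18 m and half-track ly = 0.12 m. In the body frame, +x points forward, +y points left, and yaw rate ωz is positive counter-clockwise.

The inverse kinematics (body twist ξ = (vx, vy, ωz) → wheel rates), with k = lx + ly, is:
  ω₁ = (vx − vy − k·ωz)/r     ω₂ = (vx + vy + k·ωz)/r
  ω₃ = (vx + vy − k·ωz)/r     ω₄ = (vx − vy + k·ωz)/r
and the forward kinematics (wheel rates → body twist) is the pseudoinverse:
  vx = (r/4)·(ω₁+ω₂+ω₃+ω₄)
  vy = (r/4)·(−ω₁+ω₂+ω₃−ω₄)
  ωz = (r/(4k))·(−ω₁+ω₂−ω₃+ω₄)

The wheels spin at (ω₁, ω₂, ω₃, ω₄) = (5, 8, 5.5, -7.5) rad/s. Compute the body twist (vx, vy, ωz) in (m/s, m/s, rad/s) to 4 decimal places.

(0.2750, 0.4000, -0.8333)

k = lx + ly = 0.18 + 0.12 = 0.3000
ω₁+ω₂+ω₃+ω₄ = 11.0000  →  vx = (0.1/4)·11.0000 = 0.2750
−ω₁+ω₂+ω₃−ω₄ = 16.0000  →  vy = (0.1/4)·16.0000 = 0.4000
−ω₁+ω₂−ω₃+ω₄ = -10.0000  →  ωz = (0.1/1.2000)·-10.0000 = -0.8333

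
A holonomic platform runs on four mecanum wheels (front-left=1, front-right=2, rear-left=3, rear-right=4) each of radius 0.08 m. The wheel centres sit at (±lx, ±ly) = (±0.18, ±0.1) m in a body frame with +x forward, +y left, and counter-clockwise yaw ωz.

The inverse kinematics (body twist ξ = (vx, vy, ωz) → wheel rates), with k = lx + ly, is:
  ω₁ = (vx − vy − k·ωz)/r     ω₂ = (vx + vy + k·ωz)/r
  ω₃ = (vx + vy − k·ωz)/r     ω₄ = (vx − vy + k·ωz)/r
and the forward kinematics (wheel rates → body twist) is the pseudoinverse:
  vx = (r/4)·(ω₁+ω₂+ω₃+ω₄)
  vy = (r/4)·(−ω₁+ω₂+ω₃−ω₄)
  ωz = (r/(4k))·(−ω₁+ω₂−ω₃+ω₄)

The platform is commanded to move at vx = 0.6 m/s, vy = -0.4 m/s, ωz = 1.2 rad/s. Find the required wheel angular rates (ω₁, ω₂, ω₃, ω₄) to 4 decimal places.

(8.3000, 6.7000, -1.7000, 16.7000)

k = lx + ly = 0.18 + 0.1 = 0.2800;  k·ωz = 0.2800·1.2 = 0.3360
ω₁ (FL) = (vx − vy − k·ωz)/r = 0.6640/0.08 = 8.3000
ω₂ (FR) = (vx + vy + k·ωz)/r = 0.5360/0.08 = 6.7000
ω₃ (RL) = (vx + vy − k·ωz)/r = -0.1360/0.08 = -1.7000
ω₄ (RR) = (vx − vy + k·ωz)/r = 1.3360/0.08 = 16.7000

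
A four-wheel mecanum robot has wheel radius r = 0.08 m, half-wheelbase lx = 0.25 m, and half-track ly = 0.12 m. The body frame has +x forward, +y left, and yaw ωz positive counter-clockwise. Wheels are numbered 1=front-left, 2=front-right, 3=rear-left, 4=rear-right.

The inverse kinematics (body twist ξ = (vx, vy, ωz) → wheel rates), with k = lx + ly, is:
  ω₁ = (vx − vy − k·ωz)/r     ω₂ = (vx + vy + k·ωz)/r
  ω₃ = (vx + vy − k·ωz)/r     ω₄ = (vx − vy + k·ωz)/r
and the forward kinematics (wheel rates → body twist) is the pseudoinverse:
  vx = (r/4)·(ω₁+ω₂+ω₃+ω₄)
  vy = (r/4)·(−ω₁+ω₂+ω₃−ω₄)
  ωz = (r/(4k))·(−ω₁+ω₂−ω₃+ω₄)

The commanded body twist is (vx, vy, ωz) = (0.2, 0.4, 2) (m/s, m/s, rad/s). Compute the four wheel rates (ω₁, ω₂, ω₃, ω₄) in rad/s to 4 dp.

k = lx + ly = 0.25 + 0.12 = 0.3700;  k·ωz = 0.3700·2 = 0.7400
ω₁ (FL) = (vx − vy − k·ωz)/r = -0.9400/0.08 = -11.7500
ω₂ (FR) = (vx + vy + k·ωz)/r = 1.3400/0.08 = 16.7500
ω₃ (RL) = (vx + vy − k·ωz)/r = -0.1400/0.08 = -1.7500
ω₄ (RR) = (vx − vy + k·ωz)/r = 0.5400/0.08 = 6.7500

(-11.7500, 16.7500, -1.7500, 6.7500)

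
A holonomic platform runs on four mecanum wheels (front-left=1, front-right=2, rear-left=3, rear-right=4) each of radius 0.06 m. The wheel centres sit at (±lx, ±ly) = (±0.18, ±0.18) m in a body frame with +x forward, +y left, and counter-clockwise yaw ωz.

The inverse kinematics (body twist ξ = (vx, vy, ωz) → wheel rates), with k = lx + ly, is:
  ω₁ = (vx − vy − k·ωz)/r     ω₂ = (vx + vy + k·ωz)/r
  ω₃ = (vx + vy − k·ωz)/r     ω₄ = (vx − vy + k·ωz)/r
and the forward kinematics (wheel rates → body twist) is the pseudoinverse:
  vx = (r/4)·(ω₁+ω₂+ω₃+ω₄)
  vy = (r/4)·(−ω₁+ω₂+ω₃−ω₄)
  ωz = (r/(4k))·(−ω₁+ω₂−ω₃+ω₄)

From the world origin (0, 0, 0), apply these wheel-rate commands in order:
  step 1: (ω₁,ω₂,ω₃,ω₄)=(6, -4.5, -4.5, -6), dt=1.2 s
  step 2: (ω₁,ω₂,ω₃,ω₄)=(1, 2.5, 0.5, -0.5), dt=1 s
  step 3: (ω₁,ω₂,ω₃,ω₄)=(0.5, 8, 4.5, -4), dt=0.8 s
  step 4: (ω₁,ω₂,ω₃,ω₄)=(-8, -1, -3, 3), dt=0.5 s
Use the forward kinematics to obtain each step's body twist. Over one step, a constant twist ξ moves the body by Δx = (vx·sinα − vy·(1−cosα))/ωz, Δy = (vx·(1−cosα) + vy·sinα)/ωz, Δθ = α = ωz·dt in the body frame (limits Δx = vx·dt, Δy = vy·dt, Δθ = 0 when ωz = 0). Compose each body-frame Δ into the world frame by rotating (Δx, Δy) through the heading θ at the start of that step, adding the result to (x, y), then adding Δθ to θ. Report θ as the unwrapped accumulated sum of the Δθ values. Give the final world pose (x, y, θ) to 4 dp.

step 1: ξ=(vx,vy,ωz)=(-0.1350, -0.1350, -0.5000), dt=1.2 → body Δ=(-0.1996, -0.1053, -0.6000) → world pose (-0.1996, -0.1053, -0.6000)
step 2: ξ=(vx,vy,ωz)=(0.0525, 0.0375, 0.0208), dt=1.0 → body Δ=(0.0521, 0.0380, 0.0208) → world pose (-0.1351, -0.1033, -0.5792)
step 3: ξ=(vx,vy,ωz)=(0.1350, 0.2400, -0.0417), dt=0.8 → body Δ=(0.1112, 0.1902, -0.0333) → world pose (0.0620, -0.0050, -0.6125)
step 4: ξ=(vx,vy,ωz)=(-0.1350, 0.0150, 0.5417), dt=0.5 → body Δ=(-0.0677, -0.0017, 0.2708) → world pose (0.0057, 0.0325, -0.3417)

(0.0057, 0.0325, -0.3417)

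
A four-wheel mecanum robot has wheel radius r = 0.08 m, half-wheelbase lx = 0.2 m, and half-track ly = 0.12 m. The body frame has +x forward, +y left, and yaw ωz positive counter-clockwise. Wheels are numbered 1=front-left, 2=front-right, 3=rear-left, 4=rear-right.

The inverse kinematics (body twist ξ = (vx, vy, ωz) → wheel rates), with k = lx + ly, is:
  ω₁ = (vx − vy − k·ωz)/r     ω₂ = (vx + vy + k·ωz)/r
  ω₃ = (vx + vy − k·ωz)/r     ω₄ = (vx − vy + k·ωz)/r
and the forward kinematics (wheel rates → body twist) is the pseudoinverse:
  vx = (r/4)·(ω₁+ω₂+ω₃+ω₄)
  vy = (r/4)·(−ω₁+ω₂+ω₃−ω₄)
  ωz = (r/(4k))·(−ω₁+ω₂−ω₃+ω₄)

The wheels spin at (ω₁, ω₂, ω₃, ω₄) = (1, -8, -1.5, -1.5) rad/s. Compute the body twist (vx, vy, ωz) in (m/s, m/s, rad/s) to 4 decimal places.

k = lx + ly = 0.2 + 0.12 = 0.3200
ω₁+ω₂+ω₃+ω₄ = -10.0000  →  vx = (0.08/4)·-10.0000 = -0.2000
−ω₁+ω₂+ω₃−ω₄ = -9.0000  →  vy = (0.08/4)·-9.0000 = -0.1800
−ω₁+ω₂−ω₃+ω₄ = -9.0000  →  ωz = (0.08/1.2800)·-9.0000 = -0.5625

(-0.2000, -0.1800, -0.5625)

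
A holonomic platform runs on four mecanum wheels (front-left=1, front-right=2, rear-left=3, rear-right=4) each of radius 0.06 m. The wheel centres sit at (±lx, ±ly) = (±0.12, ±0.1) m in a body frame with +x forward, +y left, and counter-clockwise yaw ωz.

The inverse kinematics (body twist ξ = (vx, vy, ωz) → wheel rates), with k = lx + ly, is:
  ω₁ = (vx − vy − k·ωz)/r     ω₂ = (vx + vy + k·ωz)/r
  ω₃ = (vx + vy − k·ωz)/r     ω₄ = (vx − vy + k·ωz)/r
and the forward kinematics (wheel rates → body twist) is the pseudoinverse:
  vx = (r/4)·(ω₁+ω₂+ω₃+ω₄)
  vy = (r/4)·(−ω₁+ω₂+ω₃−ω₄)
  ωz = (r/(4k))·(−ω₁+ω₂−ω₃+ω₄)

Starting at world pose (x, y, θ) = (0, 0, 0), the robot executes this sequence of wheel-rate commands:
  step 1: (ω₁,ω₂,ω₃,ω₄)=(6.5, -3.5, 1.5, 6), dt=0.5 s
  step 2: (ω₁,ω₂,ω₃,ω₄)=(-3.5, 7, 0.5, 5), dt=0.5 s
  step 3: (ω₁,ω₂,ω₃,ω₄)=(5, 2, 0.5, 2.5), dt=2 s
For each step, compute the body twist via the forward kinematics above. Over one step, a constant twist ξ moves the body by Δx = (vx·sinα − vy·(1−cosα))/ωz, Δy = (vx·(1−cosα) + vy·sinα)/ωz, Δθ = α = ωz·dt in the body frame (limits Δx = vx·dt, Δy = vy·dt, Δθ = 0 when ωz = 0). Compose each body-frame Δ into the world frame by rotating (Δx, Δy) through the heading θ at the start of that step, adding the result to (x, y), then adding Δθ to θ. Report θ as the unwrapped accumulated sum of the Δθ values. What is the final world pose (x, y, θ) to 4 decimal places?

step 1: ξ=(vx,vy,ωz)=(0.1575, -0.2175, -0.3750), dt=0.5 → body Δ=(0.0681, -0.1155, -0.1875) → world pose (0.0681, -0.1155, -0.1875)
step 2: ξ=(vx,vy,ωz)=(0.1350, 0.0900, 1.0227), dt=0.5 → body Δ=(0.0533, 0.0599, 0.5114) → world pose (0.1317, -0.0665, 0.3239)
step 3: ξ=(vx,vy,ωz)=(0.1500, -0.0750, -0.0682), dt=2.0 → body Δ=(0.2889, -0.1700, -0.1364) → world pose (0.4596, -0.1357, 0.1875)

(0.4596, -0.1357, 0.1875)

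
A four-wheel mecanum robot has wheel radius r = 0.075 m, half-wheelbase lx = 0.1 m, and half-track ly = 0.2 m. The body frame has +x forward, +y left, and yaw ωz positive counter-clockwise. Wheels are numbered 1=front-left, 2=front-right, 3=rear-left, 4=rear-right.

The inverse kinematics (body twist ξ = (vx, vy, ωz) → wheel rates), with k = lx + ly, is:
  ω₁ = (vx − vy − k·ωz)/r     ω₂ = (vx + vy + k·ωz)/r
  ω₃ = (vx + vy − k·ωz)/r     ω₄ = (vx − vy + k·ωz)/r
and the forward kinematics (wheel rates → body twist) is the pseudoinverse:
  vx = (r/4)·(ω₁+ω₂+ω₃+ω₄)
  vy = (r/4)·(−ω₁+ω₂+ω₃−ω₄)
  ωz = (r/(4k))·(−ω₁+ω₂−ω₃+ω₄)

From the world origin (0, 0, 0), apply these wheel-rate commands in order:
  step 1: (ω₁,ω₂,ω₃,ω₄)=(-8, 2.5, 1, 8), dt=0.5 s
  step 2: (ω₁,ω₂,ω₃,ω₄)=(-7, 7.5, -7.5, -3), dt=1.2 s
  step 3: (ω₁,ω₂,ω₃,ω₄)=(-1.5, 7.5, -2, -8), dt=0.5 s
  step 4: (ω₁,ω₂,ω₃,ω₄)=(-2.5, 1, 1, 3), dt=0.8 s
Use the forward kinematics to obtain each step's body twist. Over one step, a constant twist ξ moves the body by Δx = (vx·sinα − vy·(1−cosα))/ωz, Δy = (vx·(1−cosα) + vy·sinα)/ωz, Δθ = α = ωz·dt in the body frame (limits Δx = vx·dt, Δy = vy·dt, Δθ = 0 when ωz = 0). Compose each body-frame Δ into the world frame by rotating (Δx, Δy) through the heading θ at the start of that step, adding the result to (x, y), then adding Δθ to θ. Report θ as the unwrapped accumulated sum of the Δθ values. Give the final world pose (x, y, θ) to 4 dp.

(-0.3880, -0.1711, 2.3406)

step 1: ξ=(vx,vy,ωz)=(0.0656, 0.0656, 1.0937), dt=0.5 → body Δ=(0.0225, 0.0400, 0.5469) → world pose (0.0225, 0.0400, 0.5469)
step 2: ξ=(vx,vy,ωz)=(-0.1875, 0.1875, 1.1875), dt=1.2 → body Δ=(-0.2912, 0.0213, 1.4250) → world pose (-0.2373, -0.0933, 1.9719)
step 3: ξ=(vx,vy,ωz)=(-0.0750, 0.2812, 0.1875), dt=0.5 → body Δ=(-0.0440, 0.1387, 0.0937) → world pose (-0.3478, -0.1880, 2.0656)
step 4: ξ=(vx,vy,ωz)=(0.0469, 0.0281, 0.3437), dt=0.8 → body Δ=(0.0340, 0.0273, 0.2750) → world pose (-0.3880, -0.1711, 2.3406)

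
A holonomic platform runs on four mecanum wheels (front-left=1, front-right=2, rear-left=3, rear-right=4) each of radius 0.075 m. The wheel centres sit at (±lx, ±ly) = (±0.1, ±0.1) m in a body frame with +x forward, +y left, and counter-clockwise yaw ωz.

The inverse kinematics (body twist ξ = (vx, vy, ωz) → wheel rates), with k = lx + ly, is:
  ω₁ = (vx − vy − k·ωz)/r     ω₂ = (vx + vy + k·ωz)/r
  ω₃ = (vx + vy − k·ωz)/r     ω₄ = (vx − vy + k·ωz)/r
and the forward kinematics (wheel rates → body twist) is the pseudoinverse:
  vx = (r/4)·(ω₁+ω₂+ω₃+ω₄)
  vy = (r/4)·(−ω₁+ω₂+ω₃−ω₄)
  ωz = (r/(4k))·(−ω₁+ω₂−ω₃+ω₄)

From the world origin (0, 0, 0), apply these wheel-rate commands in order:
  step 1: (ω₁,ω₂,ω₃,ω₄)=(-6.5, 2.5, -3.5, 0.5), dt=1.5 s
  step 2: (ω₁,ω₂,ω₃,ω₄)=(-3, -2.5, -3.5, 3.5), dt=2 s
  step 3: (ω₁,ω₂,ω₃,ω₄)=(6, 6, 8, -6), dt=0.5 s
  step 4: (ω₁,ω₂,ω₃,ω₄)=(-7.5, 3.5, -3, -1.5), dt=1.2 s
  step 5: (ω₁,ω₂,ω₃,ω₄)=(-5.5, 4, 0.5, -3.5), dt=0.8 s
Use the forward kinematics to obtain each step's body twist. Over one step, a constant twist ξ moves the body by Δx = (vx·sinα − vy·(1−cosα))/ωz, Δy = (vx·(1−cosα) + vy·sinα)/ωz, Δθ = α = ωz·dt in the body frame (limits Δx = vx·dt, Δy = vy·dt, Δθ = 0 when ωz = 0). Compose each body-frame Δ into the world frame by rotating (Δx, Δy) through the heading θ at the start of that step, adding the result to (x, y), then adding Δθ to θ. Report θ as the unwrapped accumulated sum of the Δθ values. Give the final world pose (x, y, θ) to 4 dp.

(0.3371, -0.2933, 4.3969)

step 1: ξ=(vx,vy,ωz)=(-0.1313, 0.0938, 1.2187), dt=1.5 → body Δ=(-0.2006, -0.0607, 1.8281) → world pose (-0.2006, -0.0607, 1.8281)
step 2: ξ=(vx,vy,ωz)=(-0.1031, -0.1219, 0.7031), dt=2.0 → body Δ=(0.0003, -0.2936, 1.4062) → world pose (0.0833, 0.0143, 3.2344)
step 3: ξ=(vx,vy,ωz)=(0.2625, 0.2625, -1.3125), dt=0.5 → body Δ=(0.1636, 0.0805, -0.6562) → world pose (-0.0722, -0.0810, 2.5781)
step 4: ξ=(vx,vy,ωz)=(-0.1594, 0.1781, 1.1719), dt=1.2 → body Δ=(-0.2613, 0.0362, 1.4062) → world pose (0.1294, -0.2512, 3.9844)
step 5: ξ=(vx,vy,ωz)=(-0.0844, 0.2531, 0.5156), dt=0.8 → body Δ=(-0.1068, 0.1831, 0.4125) → world pose (0.3371, -0.2933, 4.3969)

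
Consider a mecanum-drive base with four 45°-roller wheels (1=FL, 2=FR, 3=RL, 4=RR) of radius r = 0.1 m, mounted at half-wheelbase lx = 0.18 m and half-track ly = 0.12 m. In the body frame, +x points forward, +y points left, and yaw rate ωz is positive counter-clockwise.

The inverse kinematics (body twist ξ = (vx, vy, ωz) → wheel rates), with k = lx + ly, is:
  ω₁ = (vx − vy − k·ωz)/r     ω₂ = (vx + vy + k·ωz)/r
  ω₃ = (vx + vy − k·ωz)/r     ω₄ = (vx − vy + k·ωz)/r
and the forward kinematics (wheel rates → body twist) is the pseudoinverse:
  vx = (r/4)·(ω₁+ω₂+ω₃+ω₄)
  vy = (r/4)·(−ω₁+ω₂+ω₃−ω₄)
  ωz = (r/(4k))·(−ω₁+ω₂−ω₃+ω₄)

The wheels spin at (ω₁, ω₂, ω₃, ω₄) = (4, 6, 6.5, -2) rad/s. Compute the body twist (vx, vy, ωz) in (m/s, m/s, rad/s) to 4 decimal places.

k = lx + ly = 0.18 + 0.12 = 0.3000
ω₁+ω₂+ω₃+ω₄ = 14.5000  →  vx = (0.1/4)·14.5000 = 0.3625
−ω₁+ω₂+ω₃−ω₄ = 10.5000  →  vy = (0.1/4)·10.5000 = 0.2625
−ω₁+ω₂−ω₃+ω₄ = -6.5000  →  ωz = (0.1/1.2000)·-6.5000 = -0.5417

(0.3625, 0.2625, -0.5417)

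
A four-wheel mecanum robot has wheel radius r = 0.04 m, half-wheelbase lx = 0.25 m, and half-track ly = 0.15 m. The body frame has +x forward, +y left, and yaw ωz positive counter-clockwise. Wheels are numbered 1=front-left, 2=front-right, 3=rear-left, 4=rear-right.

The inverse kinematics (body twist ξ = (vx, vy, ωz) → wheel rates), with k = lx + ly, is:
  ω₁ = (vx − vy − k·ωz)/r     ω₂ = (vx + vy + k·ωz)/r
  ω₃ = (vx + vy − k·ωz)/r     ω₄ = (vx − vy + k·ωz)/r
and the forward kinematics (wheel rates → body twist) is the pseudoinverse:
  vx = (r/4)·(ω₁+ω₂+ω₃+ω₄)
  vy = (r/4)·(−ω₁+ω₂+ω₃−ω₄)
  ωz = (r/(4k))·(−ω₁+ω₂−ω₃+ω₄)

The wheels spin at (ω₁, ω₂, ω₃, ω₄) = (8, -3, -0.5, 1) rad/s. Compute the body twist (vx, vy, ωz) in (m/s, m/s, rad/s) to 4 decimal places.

(0.0550, -0.1250, -0.2375)

k = lx + ly = 0.25 + 0.15 = 0.4000
ω₁+ω₂+ω₃+ω₄ = 5.5000  →  vx = (0.04/4)·5.5000 = 0.0550
−ω₁+ω₂+ω₃−ω₄ = -12.5000  →  vy = (0.04/4)·-12.5000 = -0.1250
−ω₁+ω₂−ω₃+ω₄ = -9.5000  →  ωz = (0.04/1.6000)·-9.5000 = -0.2375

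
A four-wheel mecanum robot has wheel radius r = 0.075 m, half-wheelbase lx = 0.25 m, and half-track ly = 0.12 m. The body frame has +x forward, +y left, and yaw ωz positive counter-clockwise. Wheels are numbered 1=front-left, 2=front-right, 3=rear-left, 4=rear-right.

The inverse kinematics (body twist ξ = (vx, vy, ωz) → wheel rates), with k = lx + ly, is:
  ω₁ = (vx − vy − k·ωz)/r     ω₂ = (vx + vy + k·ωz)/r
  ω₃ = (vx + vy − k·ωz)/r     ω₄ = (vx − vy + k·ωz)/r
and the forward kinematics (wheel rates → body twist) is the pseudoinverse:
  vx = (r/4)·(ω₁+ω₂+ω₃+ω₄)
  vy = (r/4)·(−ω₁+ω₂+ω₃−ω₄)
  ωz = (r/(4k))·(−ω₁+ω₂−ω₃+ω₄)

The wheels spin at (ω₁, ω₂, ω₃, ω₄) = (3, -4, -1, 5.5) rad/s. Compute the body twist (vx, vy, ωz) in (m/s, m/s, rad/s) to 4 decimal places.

k = lx + ly = 0.25 + 0.12 = 0.3700
ω₁+ω₂+ω₃+ω₄ = 3.5000  →  vx = (0.075/4)·3.5000 = 0.0656
−ω₁+ω₂+ω₃−ω₄ = -13.5000  →  vy = (0.075/4)·-13.5000 = -0.2531
−ω₁+ω₂−ω₃+ω₄ = -0.5000  →  ωz = (0.075/1.4800)·-0.5000 = -0.0253

(0.0656, -0.2531, -0.0253)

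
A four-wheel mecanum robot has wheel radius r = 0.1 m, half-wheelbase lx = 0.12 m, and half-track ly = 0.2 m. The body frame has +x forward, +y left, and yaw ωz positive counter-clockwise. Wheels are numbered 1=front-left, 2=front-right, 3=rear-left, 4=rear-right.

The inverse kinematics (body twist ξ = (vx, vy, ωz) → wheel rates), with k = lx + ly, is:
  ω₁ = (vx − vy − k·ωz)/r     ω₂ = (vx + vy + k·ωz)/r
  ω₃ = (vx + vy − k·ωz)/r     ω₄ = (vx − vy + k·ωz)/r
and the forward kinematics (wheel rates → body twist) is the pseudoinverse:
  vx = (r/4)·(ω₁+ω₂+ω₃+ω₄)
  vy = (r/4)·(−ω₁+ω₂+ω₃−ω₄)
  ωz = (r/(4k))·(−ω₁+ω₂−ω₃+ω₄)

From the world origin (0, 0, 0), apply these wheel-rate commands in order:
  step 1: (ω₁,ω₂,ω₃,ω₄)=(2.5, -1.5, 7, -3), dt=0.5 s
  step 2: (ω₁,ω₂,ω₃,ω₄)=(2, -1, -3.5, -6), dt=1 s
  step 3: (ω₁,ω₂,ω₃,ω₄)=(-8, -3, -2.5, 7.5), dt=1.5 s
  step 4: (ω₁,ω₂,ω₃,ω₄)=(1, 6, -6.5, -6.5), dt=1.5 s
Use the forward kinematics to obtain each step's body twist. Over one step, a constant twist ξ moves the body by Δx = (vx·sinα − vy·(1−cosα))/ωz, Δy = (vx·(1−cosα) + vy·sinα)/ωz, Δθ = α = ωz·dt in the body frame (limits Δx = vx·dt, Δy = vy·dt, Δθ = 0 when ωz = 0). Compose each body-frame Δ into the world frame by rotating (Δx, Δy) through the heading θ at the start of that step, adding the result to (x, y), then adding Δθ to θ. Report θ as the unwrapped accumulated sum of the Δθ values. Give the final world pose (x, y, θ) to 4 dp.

(-0.5621, -0.0600, 1.3672)

step 1: ξ=(vx,vy,ωz)=(0.1250, 0.1500, -1.0938), dt=0.5 → body Δ=(0.0794, 0.0546, -0.5469) → world pose (0.0794, 0.0546, -0.5469)
step 2: ξ=(vx,vy,ωz)=(-0.2125, -0.0125, -0.4297), dt=1.0 → body Δ=(-0.2087, 0.0328, -0.4297) → world pose (-0.0817, 0.1912, -0.9766)
step 3: ξ=(vx,vy,ωz)=(-0.1500, -0.1250, 1.1719), dt=1.5 → body Δ=(0.0007, -0.2566, 1.7578) → world pose (-0.2939, 0.0469, 0.7812)
step 4: ξ=(vx,vy,ωz)=(-0.1500, 0.1250, 0.3906), dt=1.5 → body Δ=(-0.2657, 0.1129, 0.5859) → world pose (-0.5621, -0.0600, 1.3672)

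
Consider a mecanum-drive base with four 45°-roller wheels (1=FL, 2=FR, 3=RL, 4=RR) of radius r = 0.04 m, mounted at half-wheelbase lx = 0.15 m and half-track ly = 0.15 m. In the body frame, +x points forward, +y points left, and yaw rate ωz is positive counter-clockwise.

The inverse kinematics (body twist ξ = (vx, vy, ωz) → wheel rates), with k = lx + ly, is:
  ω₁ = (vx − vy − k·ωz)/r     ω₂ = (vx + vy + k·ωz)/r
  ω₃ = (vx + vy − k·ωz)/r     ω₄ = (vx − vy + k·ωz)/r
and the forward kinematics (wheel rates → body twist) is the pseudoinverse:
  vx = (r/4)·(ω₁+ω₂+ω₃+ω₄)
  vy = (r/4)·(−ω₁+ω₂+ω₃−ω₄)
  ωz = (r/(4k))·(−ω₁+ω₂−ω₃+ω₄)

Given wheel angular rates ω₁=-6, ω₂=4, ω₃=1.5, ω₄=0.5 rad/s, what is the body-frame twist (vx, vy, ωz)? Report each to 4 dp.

k = lx + ly = 0.15 + 0.15 = 0.3000
ω₁+ω₂+ω₃+ω₄ = 0.0000  →  vx = (0.04/4)·0.0000 = 0.0000
−ω₁+ω₂+ω₃−ω₄ = 11.0000  →  vy = (0.04/4)·11.0000 = 0.1100
−ω₁+ω₂−ω₃+ω₄ = 9.0000  →  ωz = (0.04/1.2000)·9.0000 = 0.3000

(0.0000, 0.1100, 0.3000)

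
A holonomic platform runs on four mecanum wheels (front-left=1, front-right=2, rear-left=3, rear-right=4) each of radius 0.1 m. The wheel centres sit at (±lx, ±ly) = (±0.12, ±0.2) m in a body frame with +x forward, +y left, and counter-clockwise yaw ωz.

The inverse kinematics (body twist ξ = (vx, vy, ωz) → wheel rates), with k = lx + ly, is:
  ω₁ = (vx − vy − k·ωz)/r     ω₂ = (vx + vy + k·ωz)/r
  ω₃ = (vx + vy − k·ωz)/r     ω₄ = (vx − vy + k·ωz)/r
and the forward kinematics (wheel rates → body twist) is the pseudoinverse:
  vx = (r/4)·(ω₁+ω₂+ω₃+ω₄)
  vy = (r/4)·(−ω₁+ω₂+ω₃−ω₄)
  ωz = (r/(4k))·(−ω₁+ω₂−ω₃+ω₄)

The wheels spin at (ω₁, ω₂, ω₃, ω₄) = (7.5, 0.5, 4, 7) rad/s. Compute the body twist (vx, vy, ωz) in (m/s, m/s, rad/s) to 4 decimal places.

(0.4750, -0.2500, -0.3125)

k = lx + ly = 0.12 + 0.2 = 0.3200
ω₁+ω₂+ω₃+ω₄ = 19.0000  →  vx = (0.1/4)·19.0000 = 0.4750
−ω₁+ω₂+ω₃−ω₄ = -10.0000  →  vy = (0.1/4)·-10.0000 = -0.2500
−ω₁+ω₂−ω₃+ω₄ = -4.0000  →  ωz = (0.1/1.2800)·-4.0000 = -0.3125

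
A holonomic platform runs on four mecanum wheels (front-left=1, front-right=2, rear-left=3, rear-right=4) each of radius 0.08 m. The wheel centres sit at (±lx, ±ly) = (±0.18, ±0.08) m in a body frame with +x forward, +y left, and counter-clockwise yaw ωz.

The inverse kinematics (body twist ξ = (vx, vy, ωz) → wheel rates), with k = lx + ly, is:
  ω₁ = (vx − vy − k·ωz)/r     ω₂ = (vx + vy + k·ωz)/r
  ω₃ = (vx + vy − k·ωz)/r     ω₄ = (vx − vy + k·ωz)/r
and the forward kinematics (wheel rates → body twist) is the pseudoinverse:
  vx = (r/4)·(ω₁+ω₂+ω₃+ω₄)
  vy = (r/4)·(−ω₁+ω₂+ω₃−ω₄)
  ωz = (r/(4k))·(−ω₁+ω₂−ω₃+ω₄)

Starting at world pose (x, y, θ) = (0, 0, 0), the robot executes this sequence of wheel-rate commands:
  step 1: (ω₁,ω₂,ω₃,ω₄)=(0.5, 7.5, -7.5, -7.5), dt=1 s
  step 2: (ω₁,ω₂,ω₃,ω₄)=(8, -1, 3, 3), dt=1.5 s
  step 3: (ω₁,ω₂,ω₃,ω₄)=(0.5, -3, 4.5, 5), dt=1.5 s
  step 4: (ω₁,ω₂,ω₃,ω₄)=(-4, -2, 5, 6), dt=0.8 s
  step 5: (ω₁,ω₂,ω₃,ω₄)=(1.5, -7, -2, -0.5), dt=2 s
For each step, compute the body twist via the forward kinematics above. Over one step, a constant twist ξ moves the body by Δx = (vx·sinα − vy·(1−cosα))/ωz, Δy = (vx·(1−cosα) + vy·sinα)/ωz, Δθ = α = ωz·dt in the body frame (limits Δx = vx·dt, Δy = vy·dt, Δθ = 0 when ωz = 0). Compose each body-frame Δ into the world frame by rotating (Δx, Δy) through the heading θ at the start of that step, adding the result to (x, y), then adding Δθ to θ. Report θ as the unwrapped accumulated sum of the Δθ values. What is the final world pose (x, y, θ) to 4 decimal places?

step 1: ξ=(vx,vy,ωz)=(-0.1400, 0.1400, 0.5385), dt=1.0 → body Δ=(-0.1701, 0.0965, 0.5385) → world pose (-0.1701, 0.0965, 0.5385)
step 2: ξ=(vx,vy,ωz)=(0.2600, -0.1800, -0.6923), dt=1.5 → body Δ=(0.1955, -0.4090, -1.0385) → world pose (0.2075, -0.1543, -0.5000)
step 3: ξ=(vx,vy,ωz)=(0.1400, -0.0800, -0.2308), dt=1.5 → body Δ=(0.1853, -0.1536, -0.3462) → world pose (0.2964, -0.3779, -0.8462)
step 4: ξ=(vx,vy,ωz)=(0.1000, 0.0200, 0.2308), dt=0.8 → body Δ=(0.0781, 0.0233, 0.1846) → world pose (0.3656, -0.4209, -0.6615)
step 5: ξ=(vx,vy,ωz)=(-0.1600, -0.2000, -0.5385), dt=2.0 → body Δ=(-0.4570, -0.1708, -1.0769) → world pose (-0.0999, -0.2749, -1.7385)

(-0.0999, -0.2749, -1.7385)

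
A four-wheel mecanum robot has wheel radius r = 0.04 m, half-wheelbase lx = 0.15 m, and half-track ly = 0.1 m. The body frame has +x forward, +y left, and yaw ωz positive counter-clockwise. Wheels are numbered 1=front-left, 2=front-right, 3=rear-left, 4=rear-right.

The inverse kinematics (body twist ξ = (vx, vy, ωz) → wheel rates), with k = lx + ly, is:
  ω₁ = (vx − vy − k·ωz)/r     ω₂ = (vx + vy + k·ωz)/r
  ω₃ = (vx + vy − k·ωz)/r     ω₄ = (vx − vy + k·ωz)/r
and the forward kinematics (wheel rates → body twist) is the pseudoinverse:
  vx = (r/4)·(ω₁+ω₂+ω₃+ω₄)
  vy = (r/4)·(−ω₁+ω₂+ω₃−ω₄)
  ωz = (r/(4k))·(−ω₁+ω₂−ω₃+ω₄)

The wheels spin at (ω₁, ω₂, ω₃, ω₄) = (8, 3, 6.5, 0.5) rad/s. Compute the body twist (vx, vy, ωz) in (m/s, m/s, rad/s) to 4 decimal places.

(0.1800, 0.0100, -0.4400)

k = lx + ly = 0.15 + 0.1 = 0.2500
ω₁+ω₂+ω₃+ω₄ = 18.0000  →  vx = (0.04/4)·18.0000 = 0.1800
−ω₁+ω₂+ω₃−ω₄ = 1.0000  →  vy = (0.04/4)·1.0000 = 0.0100
−ω₁+ω₂−ω₃+ω₄ = -11.0000  →  ωz = (0.04/1.0000)·-11.0000 = -0.4400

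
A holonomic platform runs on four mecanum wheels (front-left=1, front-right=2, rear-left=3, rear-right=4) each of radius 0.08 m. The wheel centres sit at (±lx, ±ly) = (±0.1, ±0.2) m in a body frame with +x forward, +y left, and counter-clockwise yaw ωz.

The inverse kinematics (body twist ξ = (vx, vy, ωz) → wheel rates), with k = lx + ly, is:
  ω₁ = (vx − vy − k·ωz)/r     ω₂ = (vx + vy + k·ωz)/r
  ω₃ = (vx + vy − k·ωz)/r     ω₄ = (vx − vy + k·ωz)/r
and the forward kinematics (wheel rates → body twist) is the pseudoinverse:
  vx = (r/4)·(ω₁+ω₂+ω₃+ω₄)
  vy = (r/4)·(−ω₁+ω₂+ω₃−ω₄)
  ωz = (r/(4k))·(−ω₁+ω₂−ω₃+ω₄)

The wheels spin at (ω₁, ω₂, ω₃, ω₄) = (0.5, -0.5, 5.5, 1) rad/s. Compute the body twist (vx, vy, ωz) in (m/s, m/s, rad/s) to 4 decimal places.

k = lx + ly = 0.1 + 0.2 = 0.3000
ω₁+ω₂+ω₃+ω₄ = 6.5000  →  vx = (0.08/4)·6.5000 = 0.1300
−ω₁+ω₂+ω₃−ω₄ = 3.5000  →  vy = (0.08/4)·3.5000 = 0.0700
−ω₁+ω₂−ω₃+ω₄ = -5.5000  →  ωz = (0.08/1.2000)·-5.5000 = -0.3667

(0.1300, 0.0700, -0.3667)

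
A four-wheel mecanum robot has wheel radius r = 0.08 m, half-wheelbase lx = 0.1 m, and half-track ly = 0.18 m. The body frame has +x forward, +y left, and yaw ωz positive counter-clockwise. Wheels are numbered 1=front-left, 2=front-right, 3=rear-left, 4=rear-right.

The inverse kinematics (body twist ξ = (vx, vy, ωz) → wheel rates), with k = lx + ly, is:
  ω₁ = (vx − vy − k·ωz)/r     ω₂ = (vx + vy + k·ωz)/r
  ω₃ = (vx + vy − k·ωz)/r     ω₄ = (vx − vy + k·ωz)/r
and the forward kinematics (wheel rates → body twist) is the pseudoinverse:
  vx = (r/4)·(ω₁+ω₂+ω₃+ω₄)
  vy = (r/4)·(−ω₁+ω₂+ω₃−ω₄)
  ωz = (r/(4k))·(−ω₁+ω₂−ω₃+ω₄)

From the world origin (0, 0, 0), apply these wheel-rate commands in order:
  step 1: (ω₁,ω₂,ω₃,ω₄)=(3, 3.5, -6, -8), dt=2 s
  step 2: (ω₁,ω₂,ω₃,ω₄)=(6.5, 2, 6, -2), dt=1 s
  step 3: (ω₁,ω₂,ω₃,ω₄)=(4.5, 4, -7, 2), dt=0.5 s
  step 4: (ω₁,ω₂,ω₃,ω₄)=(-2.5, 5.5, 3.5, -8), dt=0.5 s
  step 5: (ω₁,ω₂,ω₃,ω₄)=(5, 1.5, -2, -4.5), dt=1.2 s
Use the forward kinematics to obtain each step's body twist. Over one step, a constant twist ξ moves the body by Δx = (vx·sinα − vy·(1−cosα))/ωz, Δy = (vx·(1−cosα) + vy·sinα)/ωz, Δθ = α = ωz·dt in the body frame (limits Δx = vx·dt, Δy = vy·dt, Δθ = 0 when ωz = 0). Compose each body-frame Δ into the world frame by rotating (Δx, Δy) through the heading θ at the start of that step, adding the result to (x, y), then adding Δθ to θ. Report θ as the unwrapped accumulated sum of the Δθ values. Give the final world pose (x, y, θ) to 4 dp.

(0.0050, 0.0820, -1.4429)

step 1: ξ=(vx,vy,ωz)=(-0.1500, 0.0500, -0.1071), dt=2.0 → body Δ=(-0.2870, 0.1313, -0.2143) → world pose (-0.2870, 0.1313, -0.2143)
step 2: ξ=(vx,vy,ωz)=(0.2500, 0.0700, -0.8929), dt=1.0 → body Δ=(0.2473, -0.0433, -0.8929) → world pose (-0.0546, 0.0363, -1.1071)
step 3: ξ=(vx,vy,ωz)=(0.0700, -0.1900, 0.6071), dt=0.5 → body Δ=(0.0488, -0.0883, 0.3036) → world pose (-0.1117, -0.0468, -0.8036)
step 4: ξ=(vx,vy,ωz)=(-0.0300, 0.3900, -0.2500), dt=0.5 → body Δ=(-0.0028, 0.1954, -0.1250) → world pose (0.0270, 0.0909, -0.9286)
step 5: ξ=(vx,vy,ωz)=(0.0000, -0.0200, -0.4286), dt=1.2 → body Δ=(-0.0060, -0.0230, -0.5143) → world pose (0.0050, 0.0820, -1.4429)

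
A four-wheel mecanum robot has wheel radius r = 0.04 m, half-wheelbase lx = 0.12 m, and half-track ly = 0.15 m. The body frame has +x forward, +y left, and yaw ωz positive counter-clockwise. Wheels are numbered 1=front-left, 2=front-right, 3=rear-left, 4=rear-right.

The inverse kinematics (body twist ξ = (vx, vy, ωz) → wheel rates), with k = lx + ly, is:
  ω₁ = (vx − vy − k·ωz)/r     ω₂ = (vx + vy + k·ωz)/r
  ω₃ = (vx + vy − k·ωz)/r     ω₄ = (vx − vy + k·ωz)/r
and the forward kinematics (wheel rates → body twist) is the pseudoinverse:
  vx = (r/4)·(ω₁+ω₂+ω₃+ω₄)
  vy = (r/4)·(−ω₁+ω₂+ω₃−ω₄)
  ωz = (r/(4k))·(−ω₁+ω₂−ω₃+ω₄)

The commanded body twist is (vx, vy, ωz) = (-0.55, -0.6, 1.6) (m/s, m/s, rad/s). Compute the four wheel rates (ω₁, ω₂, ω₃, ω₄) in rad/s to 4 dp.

k = lx + ly = 0.12 + 0.15 = 0.2700;  k·ωz = 0.2700·1.6 = 0.4320
ω₁ (FL) = (vx − vy − k·ωz)/r = -0.3820/0.04 = -9.5500
ω₂ (FR) = (vx + vy + k·ωz)/r = -0.7180/0.04 = -17.9500
ω₃ (RL) = (vx + vy − k·ωz)/r = -1.5820/0.04 = -39.5500
ω₄ (RR) = (vx − vy + k·ωz)/r = 0.4820/0.04 = 12.0500

(-9.5500, -17.9500, -39.5500, 12.0500)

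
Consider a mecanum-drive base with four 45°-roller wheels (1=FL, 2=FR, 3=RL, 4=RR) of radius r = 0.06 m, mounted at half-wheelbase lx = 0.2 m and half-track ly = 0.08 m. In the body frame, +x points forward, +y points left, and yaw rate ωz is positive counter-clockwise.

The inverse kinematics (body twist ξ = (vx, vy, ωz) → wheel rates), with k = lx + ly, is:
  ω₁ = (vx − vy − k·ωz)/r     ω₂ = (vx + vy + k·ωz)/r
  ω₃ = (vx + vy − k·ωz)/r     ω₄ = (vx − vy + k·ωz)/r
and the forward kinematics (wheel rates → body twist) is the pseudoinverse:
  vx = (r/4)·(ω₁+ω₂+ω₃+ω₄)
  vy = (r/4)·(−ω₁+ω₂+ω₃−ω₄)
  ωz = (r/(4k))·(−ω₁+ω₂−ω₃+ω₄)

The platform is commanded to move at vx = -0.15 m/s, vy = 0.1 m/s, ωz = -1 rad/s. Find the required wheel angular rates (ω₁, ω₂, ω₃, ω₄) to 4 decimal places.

k = lx + ly = 0.2 + 0.08 = 0.2800;  k·ωz = 0.2800·-1 = -0.2800
ω₁ (FL) = (vx − vy − k·ωz)/r = 0.0300/0.06 = 0.5000
ω₂ (FR) = (vx + vy + k·ωz)/r = -0.3300/0.06 = -5.5000
ω₃ (RL) = (vx + vy − k·ωz)/r = 0.2300/0.06 = 3.8333
ω₄ (RR) = (vx − vy + k·ωz)/r = -0.5300/0.06 = -8.8333

(0.5000, -5.5000, 3.8333, -8.8333)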